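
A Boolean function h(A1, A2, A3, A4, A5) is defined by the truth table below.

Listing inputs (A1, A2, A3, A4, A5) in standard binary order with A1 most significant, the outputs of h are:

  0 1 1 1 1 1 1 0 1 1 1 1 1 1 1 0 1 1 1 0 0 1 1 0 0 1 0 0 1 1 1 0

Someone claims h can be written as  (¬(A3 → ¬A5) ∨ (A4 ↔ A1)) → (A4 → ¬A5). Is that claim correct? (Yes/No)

No

Test each input against both h and the formula:
  A1=0, A2=0, A3=0, A4=0, A5=0: formula gives 1, but h = 0 ✗
A single disagreement suffices: at (0,0,0,0,0) they differ, so the formula does not compute h.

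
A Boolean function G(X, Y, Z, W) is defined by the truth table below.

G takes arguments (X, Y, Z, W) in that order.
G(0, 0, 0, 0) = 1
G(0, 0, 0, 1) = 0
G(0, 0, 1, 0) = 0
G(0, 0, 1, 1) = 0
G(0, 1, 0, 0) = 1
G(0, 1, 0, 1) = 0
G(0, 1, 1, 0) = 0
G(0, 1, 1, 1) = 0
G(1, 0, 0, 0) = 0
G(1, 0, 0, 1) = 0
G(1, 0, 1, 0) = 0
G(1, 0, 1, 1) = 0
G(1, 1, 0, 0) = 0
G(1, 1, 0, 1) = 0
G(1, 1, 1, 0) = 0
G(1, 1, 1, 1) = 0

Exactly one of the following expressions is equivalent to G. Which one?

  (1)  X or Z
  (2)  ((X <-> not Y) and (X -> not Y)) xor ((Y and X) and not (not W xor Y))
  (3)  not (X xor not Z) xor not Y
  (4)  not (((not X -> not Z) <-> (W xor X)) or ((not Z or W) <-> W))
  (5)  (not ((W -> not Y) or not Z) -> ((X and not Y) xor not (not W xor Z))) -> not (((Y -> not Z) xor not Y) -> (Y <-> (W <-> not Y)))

(1) disagrees with G on (0,0,0,0) (formula → 0, table → 1); rule it out.
(2) disagrees with G on (0,0,0,0) (formula → 0, table → 1); rule it out.
(3) disagrees with G on (0,0,0,1) (formula → 1, table → 0); rule it out.
(5) disagrees with G on (0,0,0,0) (formula → 0, table → 1); rule it out.
Only (4) survives; checking it on all 16 rows confirms it matches G.

4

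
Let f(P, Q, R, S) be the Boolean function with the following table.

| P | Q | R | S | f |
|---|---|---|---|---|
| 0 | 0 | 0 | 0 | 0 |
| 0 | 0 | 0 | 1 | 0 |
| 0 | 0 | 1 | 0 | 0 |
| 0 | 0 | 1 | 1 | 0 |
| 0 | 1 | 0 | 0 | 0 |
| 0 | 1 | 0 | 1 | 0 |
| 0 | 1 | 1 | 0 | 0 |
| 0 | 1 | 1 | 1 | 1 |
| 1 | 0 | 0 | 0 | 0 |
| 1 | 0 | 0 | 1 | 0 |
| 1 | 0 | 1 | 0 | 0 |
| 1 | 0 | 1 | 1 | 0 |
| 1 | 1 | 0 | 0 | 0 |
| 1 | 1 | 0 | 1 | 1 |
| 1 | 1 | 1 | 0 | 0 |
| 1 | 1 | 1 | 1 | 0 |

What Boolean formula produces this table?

f(P, Q, R, S) = (((¬P ∧ Q) ∧ R) ∧ S) ∨ (((P ∧ Q) ∧ ¬R) ∧ S)

f=1 on 2 inputs: (0,1,1,1), (1,1,0,1). Reading each as a conjunction of literals (¬P·Q·R·S, P·Q·¬R·S) and taking the OR gives the canonical DNF.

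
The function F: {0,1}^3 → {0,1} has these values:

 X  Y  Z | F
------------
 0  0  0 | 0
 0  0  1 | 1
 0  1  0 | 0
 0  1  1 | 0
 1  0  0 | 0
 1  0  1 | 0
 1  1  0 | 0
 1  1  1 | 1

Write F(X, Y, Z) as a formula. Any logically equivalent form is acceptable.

F(X, Y, Z) = ((~X & ~Y) & Z) | ((X & Y) & Z)

F=1 on 2 inputs: (0,0,1), (1,1,1). Reading each as a conjunction of literals (¬X·¬Y·Z, X·Y·Z) and taking the OR gives the canonical DNF.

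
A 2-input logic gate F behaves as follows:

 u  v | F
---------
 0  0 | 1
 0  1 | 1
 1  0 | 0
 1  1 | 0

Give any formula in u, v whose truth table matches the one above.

F(u, v) = (not u and not v) or (not u and v)

The 1-rows are (0,0), (0,1). Each contributes one minterm — ¬u·¬v; ¬u·v — and their disjunction is a sum-of-products form of F.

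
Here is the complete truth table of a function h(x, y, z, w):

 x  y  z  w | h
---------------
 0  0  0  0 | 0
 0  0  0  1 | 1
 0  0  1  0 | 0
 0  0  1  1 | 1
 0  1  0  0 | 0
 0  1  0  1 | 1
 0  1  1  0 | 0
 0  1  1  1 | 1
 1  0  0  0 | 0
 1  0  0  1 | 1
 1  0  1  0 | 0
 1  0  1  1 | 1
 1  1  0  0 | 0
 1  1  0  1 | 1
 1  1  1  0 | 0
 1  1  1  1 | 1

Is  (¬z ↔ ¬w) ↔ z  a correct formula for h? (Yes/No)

Yes

Check the formula against h row by row:
  x=0, y=0, z=0, w=0: formula gives 0, h = 0 ✓
  x=0, y=0, z=0, w=1: formula gives 1, h = 1 ✓
  x=0, y=0, z=1, w=0: formula gives 0, h = 0 ✓
  x=0, y=0, z=1, w=1: formula gives 1, h = 1 ✓
  …and likewise for the remaining 12 rows.
Every row agrees, so the formula is equivalent.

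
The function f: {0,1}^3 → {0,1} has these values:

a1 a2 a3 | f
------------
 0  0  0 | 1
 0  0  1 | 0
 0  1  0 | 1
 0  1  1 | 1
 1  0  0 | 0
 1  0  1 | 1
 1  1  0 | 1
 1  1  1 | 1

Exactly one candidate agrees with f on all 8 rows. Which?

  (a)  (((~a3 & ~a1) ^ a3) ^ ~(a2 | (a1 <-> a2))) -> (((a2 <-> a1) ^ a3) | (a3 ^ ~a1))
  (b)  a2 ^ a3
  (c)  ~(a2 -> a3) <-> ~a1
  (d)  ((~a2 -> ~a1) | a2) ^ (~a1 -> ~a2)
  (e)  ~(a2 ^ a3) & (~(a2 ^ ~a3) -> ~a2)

(b): at (0,0,0) it gives 0, but f = 1 — eliminated.
(c): at (0,0,0) it gives 0, but f = 1 — eliminated.
(d): at (0,0,0) it gives 0, but f = 1 — eliminated.
(e): at (0,1,0) it gives 0, but f = 1 — eliminated.
That leaves (a). Evaluating it on every row reproduces the table of f exactly.

a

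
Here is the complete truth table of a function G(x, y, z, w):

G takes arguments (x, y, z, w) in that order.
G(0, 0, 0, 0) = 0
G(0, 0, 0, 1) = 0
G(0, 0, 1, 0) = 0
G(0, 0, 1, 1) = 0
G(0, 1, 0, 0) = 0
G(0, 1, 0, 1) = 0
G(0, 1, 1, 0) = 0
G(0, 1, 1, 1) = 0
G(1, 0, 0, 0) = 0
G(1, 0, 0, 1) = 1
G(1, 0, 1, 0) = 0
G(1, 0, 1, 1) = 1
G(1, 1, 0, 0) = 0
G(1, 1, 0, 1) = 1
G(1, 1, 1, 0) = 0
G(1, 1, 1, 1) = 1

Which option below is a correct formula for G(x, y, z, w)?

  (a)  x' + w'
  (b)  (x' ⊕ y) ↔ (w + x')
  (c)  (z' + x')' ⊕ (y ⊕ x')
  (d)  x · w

(a) fails at (0,0,0,0): the formula yields 1, G is 0.
(b) fails at (0,0,0,0): the formula yields 1, G is 0.
(c) fails at (0,0,0,0): the formula yields 1, G is 0.
That leaves (d). Evaluating it on every row reproduces the table of G exactly.

d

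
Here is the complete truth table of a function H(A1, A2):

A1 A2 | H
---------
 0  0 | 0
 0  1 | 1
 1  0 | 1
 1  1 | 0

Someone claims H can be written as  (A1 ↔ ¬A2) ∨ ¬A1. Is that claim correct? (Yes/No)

Check the formula against H row by row:
  A1=0, A2=0: formula gives 1, but H = 0 ✗
Since they disagree at (0,0), the expression is not a correct formula for H.

No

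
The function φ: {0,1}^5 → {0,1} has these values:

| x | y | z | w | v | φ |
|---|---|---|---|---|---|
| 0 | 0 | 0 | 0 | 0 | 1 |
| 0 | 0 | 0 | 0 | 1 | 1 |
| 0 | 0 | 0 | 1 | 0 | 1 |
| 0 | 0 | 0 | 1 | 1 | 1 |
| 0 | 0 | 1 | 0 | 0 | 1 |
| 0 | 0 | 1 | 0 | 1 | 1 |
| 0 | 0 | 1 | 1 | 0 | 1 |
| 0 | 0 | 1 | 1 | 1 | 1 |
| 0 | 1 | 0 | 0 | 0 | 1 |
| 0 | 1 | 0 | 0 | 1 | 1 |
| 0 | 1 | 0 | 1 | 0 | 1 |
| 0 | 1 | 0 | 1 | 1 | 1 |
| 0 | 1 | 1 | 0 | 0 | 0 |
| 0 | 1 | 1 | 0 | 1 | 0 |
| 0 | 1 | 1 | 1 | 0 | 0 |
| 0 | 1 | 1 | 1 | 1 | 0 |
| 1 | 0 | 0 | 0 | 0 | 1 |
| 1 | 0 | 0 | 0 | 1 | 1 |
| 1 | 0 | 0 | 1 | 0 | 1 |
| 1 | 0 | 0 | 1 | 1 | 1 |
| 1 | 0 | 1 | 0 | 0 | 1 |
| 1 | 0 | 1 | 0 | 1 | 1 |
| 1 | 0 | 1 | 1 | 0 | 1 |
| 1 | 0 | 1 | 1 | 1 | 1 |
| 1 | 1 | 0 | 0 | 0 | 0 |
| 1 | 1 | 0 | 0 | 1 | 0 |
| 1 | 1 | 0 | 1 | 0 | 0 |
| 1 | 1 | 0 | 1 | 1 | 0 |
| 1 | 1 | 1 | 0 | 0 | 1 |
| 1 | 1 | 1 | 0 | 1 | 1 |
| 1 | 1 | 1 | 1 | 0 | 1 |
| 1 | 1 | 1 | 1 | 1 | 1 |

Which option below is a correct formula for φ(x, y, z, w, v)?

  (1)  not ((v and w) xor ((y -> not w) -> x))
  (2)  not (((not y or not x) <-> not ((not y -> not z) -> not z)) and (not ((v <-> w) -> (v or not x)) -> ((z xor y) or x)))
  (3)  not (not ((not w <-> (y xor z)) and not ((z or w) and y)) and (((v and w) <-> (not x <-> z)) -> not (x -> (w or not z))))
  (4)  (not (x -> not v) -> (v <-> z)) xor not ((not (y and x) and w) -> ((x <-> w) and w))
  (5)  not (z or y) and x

2

(1) fails at (0,0,0,1,1): the formula yields 0, φ is 1.
(3) fails at (0,0,1,1,0): the formula yields 0, φ is 1.
(4) fails at (0,0,0,1,0): the formula yields 0, φ is 1.
(5) fails at (0,0,0,0,0): the formula yields 0, φ is 1.
That leaves (2). Evaluating it on every row reproduces the table of φ exactly.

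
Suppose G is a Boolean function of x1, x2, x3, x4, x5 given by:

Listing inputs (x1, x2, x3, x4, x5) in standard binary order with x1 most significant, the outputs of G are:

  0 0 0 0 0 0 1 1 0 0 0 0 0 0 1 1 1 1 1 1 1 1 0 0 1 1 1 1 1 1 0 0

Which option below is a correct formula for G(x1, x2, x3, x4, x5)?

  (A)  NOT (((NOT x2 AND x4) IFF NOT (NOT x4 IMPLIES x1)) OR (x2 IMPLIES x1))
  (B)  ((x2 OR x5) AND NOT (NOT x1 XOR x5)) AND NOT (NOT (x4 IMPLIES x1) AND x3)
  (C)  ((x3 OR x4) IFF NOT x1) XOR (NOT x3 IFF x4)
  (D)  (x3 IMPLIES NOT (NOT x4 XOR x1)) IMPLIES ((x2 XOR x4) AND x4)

(A) disagrees with G on (0,0,1,1,0) (formula → 0, table → 1); rule it out.
(B) disagrees with G on (0,0,0,0,1) (formula → 1, table → 0); rule it out.
(D) disagrees with G on (0,0,0,1,0) (formula → 1, table → 0); rule it out.
That leaves (C). Evaluating it on every row reproduces the table of G exactly.

C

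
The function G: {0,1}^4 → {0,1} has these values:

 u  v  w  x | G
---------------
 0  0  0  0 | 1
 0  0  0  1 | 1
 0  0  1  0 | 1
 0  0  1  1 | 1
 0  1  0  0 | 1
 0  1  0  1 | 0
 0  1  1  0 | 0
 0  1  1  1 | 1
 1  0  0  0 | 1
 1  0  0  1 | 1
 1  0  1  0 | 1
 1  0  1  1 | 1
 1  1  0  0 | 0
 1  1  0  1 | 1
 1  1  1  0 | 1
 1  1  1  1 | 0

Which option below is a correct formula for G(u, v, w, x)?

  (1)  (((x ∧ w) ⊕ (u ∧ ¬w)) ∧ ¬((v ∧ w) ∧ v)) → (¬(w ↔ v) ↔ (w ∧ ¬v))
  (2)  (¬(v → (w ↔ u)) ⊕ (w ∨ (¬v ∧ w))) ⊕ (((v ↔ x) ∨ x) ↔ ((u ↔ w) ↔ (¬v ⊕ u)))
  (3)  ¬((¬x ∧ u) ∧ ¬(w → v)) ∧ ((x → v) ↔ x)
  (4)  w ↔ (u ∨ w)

2

(1): at (0,1,0,1) it gives 1, but G = 0 — eliminated.
(3): at (0,0,0,0) it gives 0, but G = 1 — eliminated.
(4): at (0,1,0,1) it gives 1, but G = 0 — eliminated.
(2) is the remaining candidate, and it agrees with G on all 16 inputs.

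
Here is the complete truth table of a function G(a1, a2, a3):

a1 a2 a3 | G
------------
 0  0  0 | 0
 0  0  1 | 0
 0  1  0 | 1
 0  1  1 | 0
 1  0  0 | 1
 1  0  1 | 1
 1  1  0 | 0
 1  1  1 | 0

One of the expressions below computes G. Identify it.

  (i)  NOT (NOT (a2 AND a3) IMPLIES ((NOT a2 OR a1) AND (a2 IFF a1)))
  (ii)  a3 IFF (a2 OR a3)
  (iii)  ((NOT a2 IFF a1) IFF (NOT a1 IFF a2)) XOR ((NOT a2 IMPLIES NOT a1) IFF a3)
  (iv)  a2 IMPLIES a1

i

(ii) disagrees with G on (0,0,0) (formula → 1, table → 0); rule it out.
(iii) disagrees with G on (0,0,0) (formula → 1, table → 0); rule it out.
(iv) disagrees with G on (0,0,0) (formula → 1, table → 0); rule it out.
Only (i) survives; checking it on all 8 rows confirms it matches G.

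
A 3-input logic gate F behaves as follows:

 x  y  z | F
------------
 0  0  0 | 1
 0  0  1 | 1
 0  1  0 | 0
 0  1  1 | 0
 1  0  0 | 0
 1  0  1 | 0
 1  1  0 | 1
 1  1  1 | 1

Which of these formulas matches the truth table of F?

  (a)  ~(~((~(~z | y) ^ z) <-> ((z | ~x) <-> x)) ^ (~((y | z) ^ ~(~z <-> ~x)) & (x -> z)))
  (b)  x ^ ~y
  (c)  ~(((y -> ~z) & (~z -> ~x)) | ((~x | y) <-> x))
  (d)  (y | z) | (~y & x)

b

(a): at (0,0,0) it gives 0, but F = 1 — eliminated.
(c): at (0,0,0) it gives 0, but F = 1 — eliminated.
(d): at (0,0,0) it gives 0, but F = 1 — eliminated.
(b) is the remaining candidate, and it agrees with F on all 8 inputs.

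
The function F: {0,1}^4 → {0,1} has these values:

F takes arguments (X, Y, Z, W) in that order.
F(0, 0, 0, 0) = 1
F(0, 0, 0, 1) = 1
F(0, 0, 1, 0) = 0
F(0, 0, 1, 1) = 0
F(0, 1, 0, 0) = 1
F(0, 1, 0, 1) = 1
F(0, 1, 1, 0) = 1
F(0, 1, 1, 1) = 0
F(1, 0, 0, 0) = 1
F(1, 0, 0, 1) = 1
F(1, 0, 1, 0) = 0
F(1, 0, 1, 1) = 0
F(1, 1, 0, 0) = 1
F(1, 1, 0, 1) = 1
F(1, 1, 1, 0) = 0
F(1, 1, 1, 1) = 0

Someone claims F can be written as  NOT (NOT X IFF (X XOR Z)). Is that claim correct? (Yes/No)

Evaluate NOT (NOT X IFF (X XOR Z)) on each row and compare to F:
  X=0, Y=0, Z=0, W=0: formula gives 1, F = 1 ✓
  X=0, Y=0, Z=0, W=1: formula gives 1, F = 1 ✓
  X=0, Y=0, Z=1, W=0: formula gives 0, F = 0 ✓
  X=0, Y=0, Z=1, W=1: formula gives 0, F = 0 ✓
  …
  X=0, Y=1, Z=1, W=0: formula gives 0, but F = 1 ✗
A single disagreement suffices: at (0,1,1,0) they differ, so the formula does not compute F.

No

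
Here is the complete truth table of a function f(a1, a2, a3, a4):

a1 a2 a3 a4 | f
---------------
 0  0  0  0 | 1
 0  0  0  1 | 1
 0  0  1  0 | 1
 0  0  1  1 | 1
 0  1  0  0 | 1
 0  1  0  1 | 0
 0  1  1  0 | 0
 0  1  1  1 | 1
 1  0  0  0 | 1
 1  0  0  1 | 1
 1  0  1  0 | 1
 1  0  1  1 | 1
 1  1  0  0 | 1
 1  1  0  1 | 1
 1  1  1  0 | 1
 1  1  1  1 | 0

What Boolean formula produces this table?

f(a1, a2, a3, a4) = NOT (((((NOT a1 AND a2) AND NOT a3) AND a4) OR (((NOT a1 AND a2) AND a3) AND NOT a4)) OR (((a1 AND a2) AND a3) AND a4))

The 0-rows are (0,1,0,1), (0,1,1,0), (1,1,1,1). Take each as a conjunction (¬a1·a2·¬a3·a4, ¬a1·a2·a3·¬a4, a1·a2·a3·a4), form their disjunction, and complement — that gives a formula that is 1 everywhere f is.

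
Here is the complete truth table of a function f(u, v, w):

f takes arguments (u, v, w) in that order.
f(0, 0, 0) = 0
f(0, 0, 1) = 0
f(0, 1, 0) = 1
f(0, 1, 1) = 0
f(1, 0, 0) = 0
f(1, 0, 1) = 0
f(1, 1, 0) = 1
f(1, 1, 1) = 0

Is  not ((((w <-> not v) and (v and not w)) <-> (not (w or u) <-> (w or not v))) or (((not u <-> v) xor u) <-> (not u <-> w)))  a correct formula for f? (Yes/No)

Evaluate not ((((w <-> not v) and (v and not w)) <-> (not (w or u) <-> (w or not v))) or (((not u <-> v) xor u) <-> (not u <-> w))) on each row and compare to f:
  u=0, v=0, w=0: formula gives 0, f = 0 ✓
  u=0, v=0, w=1: formula gives 0, f = 0 ✓
  u=0, v=1, w=0: formula gives 1, f = 1 ✓
  u=0, v=1, w=1: formula gives 0, f = 0 ✓
  u=1, v=0, w=0: formula gives 0, f = 0 ✓
  …
  u=1, v=1, w=0: formula gives 0, but f = 1 ✗
Since they disagree at (1,1,0), the expression is not a correct formula for f.

No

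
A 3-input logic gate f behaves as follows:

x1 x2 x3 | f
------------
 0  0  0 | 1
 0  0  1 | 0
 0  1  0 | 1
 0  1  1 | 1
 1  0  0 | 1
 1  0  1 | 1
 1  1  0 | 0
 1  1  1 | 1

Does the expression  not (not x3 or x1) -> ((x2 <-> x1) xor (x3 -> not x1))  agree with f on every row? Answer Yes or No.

No

Check the formula against f row by row:
  x1=0, x2=0, x3=0: formula gives 1, f = 1 ✓
  x1=0, x2=0, x3=1: formula gives 0, f = 0 ✓
  x1=0, x2=1, x3=0: formula gives 1, f = 1 ✓
  x1=0, x2=1, x3=1: formula gives 1, f = 1 ✓
  x1=1, x2=0, x3=0: formula gives 1, f = 1 ✓
  …
  x1=1, x2=1, x3=0: formula gives 1, but f = 0 ✗
A single disagreement suffices: at (1,1,0) they differ, so the formula does not compute f.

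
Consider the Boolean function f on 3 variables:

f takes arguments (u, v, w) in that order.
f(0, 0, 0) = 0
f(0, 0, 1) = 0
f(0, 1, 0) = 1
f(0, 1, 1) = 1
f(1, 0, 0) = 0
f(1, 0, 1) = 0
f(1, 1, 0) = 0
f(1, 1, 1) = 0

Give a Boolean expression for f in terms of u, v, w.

f=1 on 2 inputs: (0,1,0), (0,1,1). Reading each as a conjunction of literals (¬u·v·¬w, ¬u·v·w) and taking the OR gives the canonical DNF.

f(u, v, w) = ((not u and v) and not w) or ((not u and v) and w)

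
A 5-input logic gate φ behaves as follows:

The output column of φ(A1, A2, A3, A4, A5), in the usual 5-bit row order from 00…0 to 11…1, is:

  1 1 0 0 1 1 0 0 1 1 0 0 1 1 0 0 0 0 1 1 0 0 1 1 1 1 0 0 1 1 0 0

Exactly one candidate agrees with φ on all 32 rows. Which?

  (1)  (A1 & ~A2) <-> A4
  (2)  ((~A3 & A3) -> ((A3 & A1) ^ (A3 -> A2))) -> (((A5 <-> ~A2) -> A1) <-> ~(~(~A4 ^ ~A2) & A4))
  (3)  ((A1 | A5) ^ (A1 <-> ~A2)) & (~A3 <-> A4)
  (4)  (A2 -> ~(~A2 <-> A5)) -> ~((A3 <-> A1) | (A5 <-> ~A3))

1

(2) disagrees with φ on (0,0,0,0,1) (formula → 0, table → 1); rule it out.
(3) disagrees with φ on (0,0,0,0,0) (formula → 0, table → 1); rule it out.
(4) disagrees with φ on (0,0,0,0,0) (formula → 0, table → 1); rule it out.
Only (1) survives; checking it on all 32 rows confirms it matches φ.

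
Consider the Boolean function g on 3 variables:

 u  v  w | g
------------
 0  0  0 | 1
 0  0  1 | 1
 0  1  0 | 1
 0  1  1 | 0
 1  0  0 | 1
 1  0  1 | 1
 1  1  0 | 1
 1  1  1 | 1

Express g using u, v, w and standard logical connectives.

g(u, v, w) = ¬((¬u ∧ v) ∧ w)

g is 0 on exactly one input, (0,1,1), whose minterm is ¬u·v·w. So g is the negation of that single conjunction.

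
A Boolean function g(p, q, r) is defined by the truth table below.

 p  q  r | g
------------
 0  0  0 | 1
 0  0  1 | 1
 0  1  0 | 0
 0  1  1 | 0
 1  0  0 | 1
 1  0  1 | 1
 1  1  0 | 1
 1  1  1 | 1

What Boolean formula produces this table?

The 0-rows are (0,1,0), (0,1,1). Take each as a conjunction (¬p·q·¬r, ¬p·q·r), form their disjunction, and complement — that gives a formula that is 1 everywhere g is.

g(p, q, r) = NOT (((NOT p AND q) AND NOT r) OR ((NOT p AND q) AND r))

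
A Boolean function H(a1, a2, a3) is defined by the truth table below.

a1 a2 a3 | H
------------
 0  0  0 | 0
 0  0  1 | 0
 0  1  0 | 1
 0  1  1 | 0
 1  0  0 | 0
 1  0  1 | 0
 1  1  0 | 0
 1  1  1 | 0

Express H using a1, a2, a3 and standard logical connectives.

Only row (0,1,0) gives 1. That row's minterm ¬a1·a2·¬a3 is H directly.

H(a1, a2, a3) = (not a1 and a2) and not a3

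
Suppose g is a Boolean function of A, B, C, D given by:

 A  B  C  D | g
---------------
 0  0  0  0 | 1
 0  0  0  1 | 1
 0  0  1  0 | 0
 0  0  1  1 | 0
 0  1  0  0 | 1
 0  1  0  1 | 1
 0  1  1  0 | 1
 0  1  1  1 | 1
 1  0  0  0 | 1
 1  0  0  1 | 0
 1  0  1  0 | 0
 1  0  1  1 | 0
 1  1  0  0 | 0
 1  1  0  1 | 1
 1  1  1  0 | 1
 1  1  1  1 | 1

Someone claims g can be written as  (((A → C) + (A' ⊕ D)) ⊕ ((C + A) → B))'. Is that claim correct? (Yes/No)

Yes

Test each input against both g and the formula:
  A=0, B=0, C=0, D=0: formula gives 1, g = 1 ✓
  A=0, B=0, C=0, D=1: formula gives 1, g = 1 ✓
  A=0, B=0, C=1, D=0: formula gives 0, g = 0 ✓
  A=0, B=0, C=1, D=1: formula gives 0, g = 0 ✓
  … (the remaining 12 rows also agree.)
All 16 rows match — the expression computes g exactly.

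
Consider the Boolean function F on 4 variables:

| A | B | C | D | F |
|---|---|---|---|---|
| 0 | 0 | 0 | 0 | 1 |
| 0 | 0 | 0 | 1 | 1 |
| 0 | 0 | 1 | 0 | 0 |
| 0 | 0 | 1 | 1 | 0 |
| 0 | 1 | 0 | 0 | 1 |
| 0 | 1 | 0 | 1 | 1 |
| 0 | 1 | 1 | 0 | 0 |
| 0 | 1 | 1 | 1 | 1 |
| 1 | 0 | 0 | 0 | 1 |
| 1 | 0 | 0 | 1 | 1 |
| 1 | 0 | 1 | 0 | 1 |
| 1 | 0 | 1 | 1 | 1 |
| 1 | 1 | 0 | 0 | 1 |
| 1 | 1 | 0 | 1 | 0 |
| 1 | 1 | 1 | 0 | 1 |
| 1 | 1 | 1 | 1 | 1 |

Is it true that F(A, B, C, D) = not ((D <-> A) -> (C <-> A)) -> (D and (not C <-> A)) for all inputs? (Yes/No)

Evaluate not ((D <-> A) -> (C <-> A)) -> (D and (not C <-> A)) on each row and compare to F:
  A=0, B=0, C=0, D=0: formula gives 1, F = 1 ✓
  A=0, B=0, C=0, D=1: formula gives 1, F = 1 ✓
  A=0, B=0, C=1, D=0: formula gives 0, F = 0 ✓
  A=0, B=0, C=1, D=1: formula gives 1, but F = 0 ✗
A single disagreement suffices: at (0,0,1,1) they differ, so the formula does not compute F.

No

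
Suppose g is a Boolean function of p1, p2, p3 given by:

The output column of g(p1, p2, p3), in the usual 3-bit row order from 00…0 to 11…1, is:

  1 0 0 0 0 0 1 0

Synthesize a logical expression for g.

g(p1, p2, p3) = ((¬p1 ∧ ¬p2) ∧ ¬p3) ∨ ((p1 ∧ p2) ∧ ¬p3)

g=1 on 2 inputs: (0,0,0), (1,1,0). Reading each as a conjunction of literals (¬p1·¬p2·¬p3, p1·p2·¬p3) and taking the OR gives the canonical DNF.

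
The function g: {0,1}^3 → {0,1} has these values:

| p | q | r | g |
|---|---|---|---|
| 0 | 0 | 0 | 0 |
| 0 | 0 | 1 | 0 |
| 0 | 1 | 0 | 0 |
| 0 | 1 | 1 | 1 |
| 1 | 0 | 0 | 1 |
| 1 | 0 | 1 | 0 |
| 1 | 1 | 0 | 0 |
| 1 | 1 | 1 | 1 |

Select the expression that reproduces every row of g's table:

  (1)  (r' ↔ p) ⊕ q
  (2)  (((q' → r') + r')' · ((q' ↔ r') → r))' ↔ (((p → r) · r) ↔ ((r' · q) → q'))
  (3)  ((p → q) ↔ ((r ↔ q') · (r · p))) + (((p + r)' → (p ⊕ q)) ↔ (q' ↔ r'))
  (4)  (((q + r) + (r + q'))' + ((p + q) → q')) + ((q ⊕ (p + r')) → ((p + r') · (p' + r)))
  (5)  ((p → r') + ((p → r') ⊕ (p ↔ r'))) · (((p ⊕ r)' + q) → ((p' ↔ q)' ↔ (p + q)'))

3

(1) disagrees with g on (0,0,1) (formula → 1, table → 0); rule it out.
(2) disagrees with g on (0,1,0) (formula → 1, table → 0); rule it out.
(4) disagrees with g on (0,0,0) (formula → 1, table → 0); rule it out.
(5) disagrees with g on (0,0,0) (formula → 1, table → 0); rule it out.
That leaves (3). Evaluating it on every row reproduces the table of g exactly.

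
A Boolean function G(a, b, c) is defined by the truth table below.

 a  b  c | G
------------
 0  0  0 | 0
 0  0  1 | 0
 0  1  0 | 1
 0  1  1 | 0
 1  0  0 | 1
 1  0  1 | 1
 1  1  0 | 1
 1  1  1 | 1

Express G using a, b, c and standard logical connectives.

G(a, b, c) = ((((a' · b') · c') + ((a' · b') · c)) + ((a' · b) · c))'

There are just 3 zero rows: (0,0,0), (0,0,1), (0,1,1). Their minterms are ¬a·¬b·¬c, ¬a·¬b·c, ¬a·b·c; the OR of those covers precisely the 0-outputs, and negating it yields G.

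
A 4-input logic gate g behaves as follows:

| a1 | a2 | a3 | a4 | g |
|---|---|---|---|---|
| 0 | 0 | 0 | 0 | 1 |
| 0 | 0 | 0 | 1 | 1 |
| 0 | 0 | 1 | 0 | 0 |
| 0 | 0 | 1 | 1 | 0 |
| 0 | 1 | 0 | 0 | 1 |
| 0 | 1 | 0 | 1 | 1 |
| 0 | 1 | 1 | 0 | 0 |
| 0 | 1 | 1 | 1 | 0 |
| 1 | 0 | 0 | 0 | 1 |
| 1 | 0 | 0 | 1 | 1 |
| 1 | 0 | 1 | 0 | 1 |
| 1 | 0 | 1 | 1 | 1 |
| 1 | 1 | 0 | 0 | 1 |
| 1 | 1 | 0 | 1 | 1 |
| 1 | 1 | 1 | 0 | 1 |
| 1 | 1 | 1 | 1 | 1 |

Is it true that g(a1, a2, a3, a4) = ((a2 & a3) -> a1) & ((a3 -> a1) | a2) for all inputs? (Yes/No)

Test each input against both g and the formula:
  a1=0, a2=0, a3=0, a4=0: formula gives 1, g = 1 ✓
  a1=0, a2=0, a3=0, a4=1: formula gives 1, g = 1 ✓
  a1=0, a2=0, a3=1, a4=0: formula gives 0, g = 0 ✓
  a1=0, a2=0, a3=1, a4=1: formula gives 0, g = 0 ✓
  … (the remaining 12 rows also agree.)
All 16 rows match — the expression computes g exactly.

Yes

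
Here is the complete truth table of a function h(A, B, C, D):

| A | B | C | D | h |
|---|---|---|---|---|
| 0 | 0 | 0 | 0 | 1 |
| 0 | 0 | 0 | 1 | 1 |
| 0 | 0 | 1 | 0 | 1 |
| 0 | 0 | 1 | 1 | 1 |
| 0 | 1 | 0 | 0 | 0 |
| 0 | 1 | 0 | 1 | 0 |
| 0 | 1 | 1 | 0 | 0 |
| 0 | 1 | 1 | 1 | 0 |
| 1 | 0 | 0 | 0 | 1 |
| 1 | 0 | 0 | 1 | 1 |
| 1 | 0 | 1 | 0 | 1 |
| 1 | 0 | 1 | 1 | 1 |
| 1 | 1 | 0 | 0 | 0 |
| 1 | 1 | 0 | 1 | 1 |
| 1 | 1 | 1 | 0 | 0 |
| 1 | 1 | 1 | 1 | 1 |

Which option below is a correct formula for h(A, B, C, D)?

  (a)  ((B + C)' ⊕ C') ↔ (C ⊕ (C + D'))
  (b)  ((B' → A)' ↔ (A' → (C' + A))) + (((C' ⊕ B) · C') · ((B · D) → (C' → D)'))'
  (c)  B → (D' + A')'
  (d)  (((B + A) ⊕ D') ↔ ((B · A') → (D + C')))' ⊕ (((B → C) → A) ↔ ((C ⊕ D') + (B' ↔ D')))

c

(a) fails at (0,0,0,0): the formula yields 0, h is 1.
(b) fails at (0,1,0,0): the formula yields 1, h is 0.
(d) fails at (0,0,0,0): the formula yields 0, h is 1.
(c) is the remaining candidate, and it agrees with h on all 16 inputs.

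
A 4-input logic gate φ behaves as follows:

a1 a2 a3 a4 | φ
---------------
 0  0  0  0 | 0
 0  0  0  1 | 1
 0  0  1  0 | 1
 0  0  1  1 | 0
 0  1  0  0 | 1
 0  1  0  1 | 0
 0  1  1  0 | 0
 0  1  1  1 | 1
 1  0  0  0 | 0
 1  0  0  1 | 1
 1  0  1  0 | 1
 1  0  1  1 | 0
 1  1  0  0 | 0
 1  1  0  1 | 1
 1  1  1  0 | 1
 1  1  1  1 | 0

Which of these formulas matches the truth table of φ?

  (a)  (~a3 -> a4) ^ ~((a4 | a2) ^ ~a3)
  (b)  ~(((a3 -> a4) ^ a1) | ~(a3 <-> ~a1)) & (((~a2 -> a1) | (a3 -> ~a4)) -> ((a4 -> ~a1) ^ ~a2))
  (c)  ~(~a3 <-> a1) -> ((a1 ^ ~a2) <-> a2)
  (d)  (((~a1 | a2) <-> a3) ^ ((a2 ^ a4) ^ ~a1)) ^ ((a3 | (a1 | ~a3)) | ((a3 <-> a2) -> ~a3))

d

(a) fails at (0,0,0,1): the formula yields 0, φ is 1.
(b) fails at (0,0,0,1): the formula yields 0, φ is 1.
(c) fails at (0,0,0,1): the formula yields 0, φ is 1.
That leaves (d). Evaluating it on every row reproduces the table of φ exactly.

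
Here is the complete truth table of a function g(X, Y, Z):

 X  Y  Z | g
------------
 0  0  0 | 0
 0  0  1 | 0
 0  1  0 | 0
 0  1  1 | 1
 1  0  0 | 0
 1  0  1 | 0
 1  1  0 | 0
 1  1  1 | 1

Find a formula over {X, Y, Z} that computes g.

g(X, Y, Z) = ((¬X ∧ Y) ∧ Z) ∨ ((X ∧ Y) ∧ Z)

g=1 on 2 inputs: (0,1,1), (1,1,1). Reading each as a conjunction of literals (¬X·Y·Z, X·Y·Z) and taking the OR gives the canonical DNF.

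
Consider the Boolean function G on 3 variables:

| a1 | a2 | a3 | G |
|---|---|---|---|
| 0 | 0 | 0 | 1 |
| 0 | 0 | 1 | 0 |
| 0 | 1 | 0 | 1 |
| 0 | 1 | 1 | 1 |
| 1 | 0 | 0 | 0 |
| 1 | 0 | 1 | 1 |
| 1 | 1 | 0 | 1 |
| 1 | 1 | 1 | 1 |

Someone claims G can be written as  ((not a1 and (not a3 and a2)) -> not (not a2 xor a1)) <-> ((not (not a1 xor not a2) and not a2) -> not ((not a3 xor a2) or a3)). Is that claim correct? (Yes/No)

Check the formula against G row by row:
  a1=0, a2=0, a3=0: formula gives 0, but G = 1 ✗
Since they disagree at (0,0,0), the expression is not a correct formula for G.

No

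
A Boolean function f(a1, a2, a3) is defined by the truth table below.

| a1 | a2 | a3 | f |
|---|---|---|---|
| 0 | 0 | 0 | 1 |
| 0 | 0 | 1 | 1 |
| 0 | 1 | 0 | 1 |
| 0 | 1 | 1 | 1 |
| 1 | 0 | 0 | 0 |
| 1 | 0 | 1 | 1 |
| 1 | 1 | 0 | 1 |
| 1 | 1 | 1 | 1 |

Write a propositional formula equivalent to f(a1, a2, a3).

f is 0 on exactly one input, (1,0,0), whose minterm is a1·¬a2·¬a3. So f is the negation of that single conjunction.

f(a1, a2, a3) = ((a1 · a2') · a3')'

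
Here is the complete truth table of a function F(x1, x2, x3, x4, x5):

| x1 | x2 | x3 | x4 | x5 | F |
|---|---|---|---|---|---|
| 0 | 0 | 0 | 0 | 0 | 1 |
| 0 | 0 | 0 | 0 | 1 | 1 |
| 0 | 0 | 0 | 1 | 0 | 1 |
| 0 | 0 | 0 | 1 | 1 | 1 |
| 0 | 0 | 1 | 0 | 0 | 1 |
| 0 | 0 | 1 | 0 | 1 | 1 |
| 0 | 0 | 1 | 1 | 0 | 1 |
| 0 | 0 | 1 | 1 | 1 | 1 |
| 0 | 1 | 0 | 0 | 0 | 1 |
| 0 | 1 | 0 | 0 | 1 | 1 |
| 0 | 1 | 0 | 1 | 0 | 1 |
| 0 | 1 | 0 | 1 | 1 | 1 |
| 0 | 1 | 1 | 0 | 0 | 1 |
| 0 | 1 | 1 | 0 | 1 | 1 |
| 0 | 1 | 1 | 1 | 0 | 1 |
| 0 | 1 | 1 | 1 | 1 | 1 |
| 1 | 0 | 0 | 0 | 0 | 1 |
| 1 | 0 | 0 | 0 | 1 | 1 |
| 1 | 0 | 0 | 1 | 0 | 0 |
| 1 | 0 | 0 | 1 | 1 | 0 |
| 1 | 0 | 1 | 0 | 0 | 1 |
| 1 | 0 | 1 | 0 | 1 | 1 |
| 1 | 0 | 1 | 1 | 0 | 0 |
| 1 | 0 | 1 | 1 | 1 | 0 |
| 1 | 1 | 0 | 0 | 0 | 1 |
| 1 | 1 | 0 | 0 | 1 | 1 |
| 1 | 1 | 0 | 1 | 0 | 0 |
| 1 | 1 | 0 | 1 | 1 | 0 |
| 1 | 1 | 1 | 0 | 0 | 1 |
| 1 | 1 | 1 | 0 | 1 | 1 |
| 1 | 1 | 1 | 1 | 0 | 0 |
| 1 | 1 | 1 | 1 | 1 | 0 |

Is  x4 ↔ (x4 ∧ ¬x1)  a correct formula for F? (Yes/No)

Test each input against both F and the formula:
  x1=0, x2=0, x3=0, x4=0, x5=0: formula gives 1, F = 1 ✓
  x1=0, x2=0, x3=0, x4=0, x5=1: formula gives 1, F = 1 ✓
  x1=0, x2=0, x3=0, x4=1, x5=0: formula gives 1, F = 1 ✓
  x1=0, x2=0, x3=0, x4=1, x5=1: formula gives 1, F = 1 ✓
  …and likewise for the remaining 28 rows.
No disagreement on any input; they are logically equivalent.

Yes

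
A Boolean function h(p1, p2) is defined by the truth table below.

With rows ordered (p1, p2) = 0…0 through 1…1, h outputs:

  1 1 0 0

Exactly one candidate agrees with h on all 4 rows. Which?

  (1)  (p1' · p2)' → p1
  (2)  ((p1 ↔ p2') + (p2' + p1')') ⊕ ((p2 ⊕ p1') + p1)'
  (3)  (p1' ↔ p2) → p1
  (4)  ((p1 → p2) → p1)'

4

(1): at (0,0) it gives 0, but h = 1 — eliminated.
(2): at (0,0) it gives 0, but h = 1 — eliminated.
(3): at (0,1) it gives 0, but h = 1 — eliminated.
Only (4) survives; checking it on all 4 rows confirms it matches h.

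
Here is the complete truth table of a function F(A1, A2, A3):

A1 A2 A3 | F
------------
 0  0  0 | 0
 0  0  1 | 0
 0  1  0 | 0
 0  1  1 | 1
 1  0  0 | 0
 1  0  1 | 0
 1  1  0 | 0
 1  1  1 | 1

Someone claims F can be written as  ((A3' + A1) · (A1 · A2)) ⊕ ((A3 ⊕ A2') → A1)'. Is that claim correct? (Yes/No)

No

Evaluate ((A3' + A1) · (A1 · A2)) ⊕ ((A3 ⊕ A2') → A1)' on each row and compare to F:
  A1=0, A2=0, A3=0: formula gives 1, but F = 0 ✗
Row (0,0,0) is a counterexample, so the formula is not equivalent to F.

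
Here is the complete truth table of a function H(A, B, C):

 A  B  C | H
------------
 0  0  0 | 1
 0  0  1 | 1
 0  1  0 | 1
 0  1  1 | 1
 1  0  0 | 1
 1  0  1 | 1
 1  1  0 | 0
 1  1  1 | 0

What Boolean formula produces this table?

There are just 2 zero rows: (1,1,0), (1,1,1). Their minterms are A·B·¬C, A·B·C; the OR of those covers precisely the 0-outputs, and negating it yields H.

H(A, B, C) = ~(((A & B) & ~C) | ((A & B) & C))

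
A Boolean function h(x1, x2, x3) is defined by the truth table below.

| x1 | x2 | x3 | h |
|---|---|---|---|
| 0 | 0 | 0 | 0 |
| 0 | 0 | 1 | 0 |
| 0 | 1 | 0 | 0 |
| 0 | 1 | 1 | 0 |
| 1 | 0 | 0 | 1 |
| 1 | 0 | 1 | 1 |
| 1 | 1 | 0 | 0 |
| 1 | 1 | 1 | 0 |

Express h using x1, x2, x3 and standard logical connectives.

h(x1, x2, x3) = ((x1 · x2') · x3') + ((x1 · x2') · x3)

The 1-rows are (1,0,0), (1,0,1). Each contributes one minterm — x1·¬x2·¬x3; x1·¬x2·x3 — and their disjunction is a sum-of-products form of h.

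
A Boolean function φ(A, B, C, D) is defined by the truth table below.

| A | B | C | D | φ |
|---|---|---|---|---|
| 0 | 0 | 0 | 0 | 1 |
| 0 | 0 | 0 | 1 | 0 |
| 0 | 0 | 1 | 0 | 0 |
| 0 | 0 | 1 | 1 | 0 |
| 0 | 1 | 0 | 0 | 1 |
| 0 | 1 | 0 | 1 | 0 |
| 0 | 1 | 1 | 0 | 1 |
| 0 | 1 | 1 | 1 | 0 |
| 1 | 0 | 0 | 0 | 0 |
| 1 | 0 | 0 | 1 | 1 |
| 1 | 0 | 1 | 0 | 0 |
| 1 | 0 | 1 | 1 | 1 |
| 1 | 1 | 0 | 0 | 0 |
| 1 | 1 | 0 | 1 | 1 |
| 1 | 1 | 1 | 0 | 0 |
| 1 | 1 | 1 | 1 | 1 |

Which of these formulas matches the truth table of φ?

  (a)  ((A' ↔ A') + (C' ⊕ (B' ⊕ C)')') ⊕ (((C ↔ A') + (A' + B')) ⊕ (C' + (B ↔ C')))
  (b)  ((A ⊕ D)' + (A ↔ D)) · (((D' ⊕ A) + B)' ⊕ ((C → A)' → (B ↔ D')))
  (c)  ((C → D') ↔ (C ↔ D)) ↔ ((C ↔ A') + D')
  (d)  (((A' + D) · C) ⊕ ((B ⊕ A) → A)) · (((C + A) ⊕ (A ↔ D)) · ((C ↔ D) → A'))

b

(a) disagrees with φ on (0,0,0,1) (formula → 1, table → 0); rule it out.
(c) disagrees with φ on (0,0,0,1) (formula → 1, table → 0); rule it out.
(d) disagrees with φ on (0,1,0,0) (formula → 0, table → 1); rule it out.
That leaves (b). Evaluating it on every row reproduces the table of φ exactly.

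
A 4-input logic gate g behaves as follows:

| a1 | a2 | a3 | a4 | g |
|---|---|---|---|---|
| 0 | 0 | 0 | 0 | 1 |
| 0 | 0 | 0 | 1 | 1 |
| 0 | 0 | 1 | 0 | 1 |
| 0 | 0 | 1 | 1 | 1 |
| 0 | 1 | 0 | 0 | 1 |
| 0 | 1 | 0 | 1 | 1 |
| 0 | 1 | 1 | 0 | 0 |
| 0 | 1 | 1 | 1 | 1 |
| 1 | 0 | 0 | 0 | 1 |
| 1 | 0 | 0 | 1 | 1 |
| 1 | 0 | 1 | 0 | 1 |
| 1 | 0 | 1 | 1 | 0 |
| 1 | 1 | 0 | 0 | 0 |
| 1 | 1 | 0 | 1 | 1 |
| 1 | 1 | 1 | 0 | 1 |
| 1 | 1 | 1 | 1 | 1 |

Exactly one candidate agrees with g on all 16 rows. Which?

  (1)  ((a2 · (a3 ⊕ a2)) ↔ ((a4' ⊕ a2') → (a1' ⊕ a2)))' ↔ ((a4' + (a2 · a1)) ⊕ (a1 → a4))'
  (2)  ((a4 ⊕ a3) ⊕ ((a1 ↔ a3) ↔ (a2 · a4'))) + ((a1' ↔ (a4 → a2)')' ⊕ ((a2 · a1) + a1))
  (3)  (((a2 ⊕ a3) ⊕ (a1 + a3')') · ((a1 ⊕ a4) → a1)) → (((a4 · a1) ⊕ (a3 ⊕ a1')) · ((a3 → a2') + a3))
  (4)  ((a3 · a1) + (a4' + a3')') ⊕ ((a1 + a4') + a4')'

(1) fails at (0,0,0,1): the formula yields 0, g is 1.
(2) fails at (0,1,1,0): the formula yields 1, g is 0.
(4) fails at (0,0,0,0): the formula yields 0, g is 1.
That leaves (3). Evaluating it on every row reproduces the table of g exactly.

3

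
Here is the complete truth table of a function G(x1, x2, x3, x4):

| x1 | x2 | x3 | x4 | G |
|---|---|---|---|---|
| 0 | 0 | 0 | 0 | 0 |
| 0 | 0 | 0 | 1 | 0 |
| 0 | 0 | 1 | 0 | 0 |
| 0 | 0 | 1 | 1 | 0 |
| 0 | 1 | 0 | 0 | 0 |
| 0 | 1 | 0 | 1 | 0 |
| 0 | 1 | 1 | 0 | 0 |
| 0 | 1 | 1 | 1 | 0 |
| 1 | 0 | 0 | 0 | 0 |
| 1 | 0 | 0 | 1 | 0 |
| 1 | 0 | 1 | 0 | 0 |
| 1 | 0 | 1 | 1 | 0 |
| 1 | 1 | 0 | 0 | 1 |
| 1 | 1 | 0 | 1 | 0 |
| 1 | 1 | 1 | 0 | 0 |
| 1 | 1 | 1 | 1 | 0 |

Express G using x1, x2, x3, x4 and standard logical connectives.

G(x1, x2, x3, x4) = ((x1 · x2) · x3') · x4'

G is 1 on exactly one input, (1,1,0,0), whose minterm is x1·x2·¬x3·¬x4. So G is just that conjunction.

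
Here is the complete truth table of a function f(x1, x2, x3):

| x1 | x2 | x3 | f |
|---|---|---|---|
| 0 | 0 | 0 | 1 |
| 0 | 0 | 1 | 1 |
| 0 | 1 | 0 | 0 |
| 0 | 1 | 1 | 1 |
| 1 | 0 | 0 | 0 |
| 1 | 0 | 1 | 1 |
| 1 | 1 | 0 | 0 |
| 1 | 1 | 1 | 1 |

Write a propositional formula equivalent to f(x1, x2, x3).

f is 0 on only 3 rows — (0,1,0), (1,0,0), (1,1,0). Writing each as a minterm (¬x1·x2·¬x3, x1·¬x2·¬x3, x1·x2·¬x3) and OR-ing them characterizes exactly where f=0, so f is the negation of that disjunction.

f(x1, x2, x3) = ~((((~x1 & x2) & ~x3) | ((x1 & ~x2) & ~x3)) | ((x1 & x2) & ~x3))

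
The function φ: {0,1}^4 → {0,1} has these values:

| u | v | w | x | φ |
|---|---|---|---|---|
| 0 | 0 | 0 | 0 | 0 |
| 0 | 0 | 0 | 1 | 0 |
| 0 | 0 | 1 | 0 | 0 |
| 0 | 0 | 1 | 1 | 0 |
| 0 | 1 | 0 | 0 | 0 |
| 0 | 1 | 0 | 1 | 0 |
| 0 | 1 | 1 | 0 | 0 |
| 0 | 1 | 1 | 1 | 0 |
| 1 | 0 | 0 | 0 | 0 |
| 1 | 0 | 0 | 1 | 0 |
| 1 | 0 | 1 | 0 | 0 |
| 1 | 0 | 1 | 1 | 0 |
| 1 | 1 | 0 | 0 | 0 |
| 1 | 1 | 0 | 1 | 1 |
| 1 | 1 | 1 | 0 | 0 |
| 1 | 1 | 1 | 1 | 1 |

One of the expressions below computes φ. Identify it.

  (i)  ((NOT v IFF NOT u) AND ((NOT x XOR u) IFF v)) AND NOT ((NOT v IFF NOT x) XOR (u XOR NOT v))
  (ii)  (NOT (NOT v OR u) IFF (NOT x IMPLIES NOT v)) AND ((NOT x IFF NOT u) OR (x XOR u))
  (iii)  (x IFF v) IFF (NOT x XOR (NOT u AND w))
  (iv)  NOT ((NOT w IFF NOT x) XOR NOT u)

i

(ii) fails at (0,1,0,1): the formula yields 1, φ is 0.
(iii) fails at (0,0,0,0): the formula yields 1, φ is 0.
(iv) fails at (0,0,0,0): the formula yields 1, φ is 0.
(i) is the remaining candidate, and it agrees with φ on all 16 inputs.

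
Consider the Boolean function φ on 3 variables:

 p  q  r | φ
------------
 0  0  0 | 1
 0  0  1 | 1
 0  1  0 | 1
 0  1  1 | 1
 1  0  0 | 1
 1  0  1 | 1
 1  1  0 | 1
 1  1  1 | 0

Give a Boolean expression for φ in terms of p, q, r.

The output is 0 only when every input is 1 — NAND of all inputs.

φ(p, q, r) = ¬((p ∧ q) ∧ r)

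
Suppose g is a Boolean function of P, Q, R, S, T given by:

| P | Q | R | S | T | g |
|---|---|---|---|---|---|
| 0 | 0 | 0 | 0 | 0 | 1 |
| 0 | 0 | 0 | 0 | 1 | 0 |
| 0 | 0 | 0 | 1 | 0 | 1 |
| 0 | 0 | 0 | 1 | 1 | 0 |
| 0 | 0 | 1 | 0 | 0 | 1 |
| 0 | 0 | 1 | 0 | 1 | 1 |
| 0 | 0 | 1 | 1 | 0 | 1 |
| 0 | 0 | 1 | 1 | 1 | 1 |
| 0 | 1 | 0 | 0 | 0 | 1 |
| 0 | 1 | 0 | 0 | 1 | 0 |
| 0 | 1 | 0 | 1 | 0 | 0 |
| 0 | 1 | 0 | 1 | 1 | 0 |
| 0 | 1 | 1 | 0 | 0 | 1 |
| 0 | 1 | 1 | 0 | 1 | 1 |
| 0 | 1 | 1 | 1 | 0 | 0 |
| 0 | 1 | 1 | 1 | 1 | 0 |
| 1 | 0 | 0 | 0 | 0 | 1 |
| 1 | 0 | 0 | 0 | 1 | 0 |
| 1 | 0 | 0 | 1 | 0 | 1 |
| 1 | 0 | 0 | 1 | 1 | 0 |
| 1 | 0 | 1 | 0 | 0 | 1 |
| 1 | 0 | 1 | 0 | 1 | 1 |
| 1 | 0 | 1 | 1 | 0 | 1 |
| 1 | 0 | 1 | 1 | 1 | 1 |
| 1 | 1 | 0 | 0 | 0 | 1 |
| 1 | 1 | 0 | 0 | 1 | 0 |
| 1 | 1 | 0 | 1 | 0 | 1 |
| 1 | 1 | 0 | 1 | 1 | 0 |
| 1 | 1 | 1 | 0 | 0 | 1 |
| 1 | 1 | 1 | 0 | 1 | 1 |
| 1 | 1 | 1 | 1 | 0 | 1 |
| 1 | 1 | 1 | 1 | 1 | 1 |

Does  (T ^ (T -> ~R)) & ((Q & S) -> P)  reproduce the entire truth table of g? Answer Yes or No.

Yes

Evaluate (T ^ (T -> ~R)) & ((Q & S) -> P) on each row and compare to g:
  P=0, Q=0, R=0, S=0, T=0: formula gives 1, g = 1 ✓
  P=0, Q=0, R=0, S=0, T=1: formula gives 0, g = 0 ✓
  P=0, Q=0, R=0, S=1, T=0: formula gives 1, g = 1 ✓
  P=0, Q=0, R=0, S=1, T=1: formula gives 0, g = 0 ✓
  …and likewise for the remaining 28 rows.
Every row agrees, so the formula is equivalent.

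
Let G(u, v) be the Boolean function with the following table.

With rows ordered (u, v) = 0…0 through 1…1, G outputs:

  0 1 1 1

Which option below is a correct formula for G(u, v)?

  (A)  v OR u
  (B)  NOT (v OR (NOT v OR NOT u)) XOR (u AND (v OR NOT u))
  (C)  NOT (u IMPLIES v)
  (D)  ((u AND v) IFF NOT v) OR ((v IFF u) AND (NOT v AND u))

(B) fails at (0,1): the formula yields 0, G is 1.
(C) fails at (0,1): the formula yields 0, G is 1.
(D) fails at (1,0): the formula yields 0, G is 1.
(A) is the remaining candidate, and it agrees with G on all 4 inputs.

A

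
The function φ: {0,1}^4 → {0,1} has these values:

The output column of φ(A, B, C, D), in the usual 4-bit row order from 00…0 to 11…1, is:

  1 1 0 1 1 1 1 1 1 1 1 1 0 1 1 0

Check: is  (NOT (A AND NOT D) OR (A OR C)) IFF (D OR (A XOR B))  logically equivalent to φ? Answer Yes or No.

Test each input against both φ and the formula:
  A=0, B=0, C=0, D=0: formula gives 0, but φ = 1 ✗
Row (0,0,0,0) is a counterexample, so the formula is not equivalent to φ.

No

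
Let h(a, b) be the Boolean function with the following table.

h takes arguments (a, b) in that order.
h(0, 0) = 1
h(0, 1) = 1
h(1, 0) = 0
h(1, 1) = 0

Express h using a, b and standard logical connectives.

h(a, b) = not a

The output is the negation of a.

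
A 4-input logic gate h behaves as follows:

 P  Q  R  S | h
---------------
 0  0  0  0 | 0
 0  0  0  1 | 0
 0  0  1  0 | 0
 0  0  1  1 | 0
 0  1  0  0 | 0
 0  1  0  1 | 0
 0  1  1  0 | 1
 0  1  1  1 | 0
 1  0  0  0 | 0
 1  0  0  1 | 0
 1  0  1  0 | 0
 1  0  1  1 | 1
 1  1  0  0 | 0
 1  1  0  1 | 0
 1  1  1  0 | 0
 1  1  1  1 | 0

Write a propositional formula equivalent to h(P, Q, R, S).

h(P, Q, R, S) = (((NOT P AND Q) AND R) AND NOT S) OR (((P AND NOT Q) AND R) AND S)

h=1 on 2 inputs: (0,1,1,0), (1,0,1,1). Reading each as a conjunction of literals (¬P·Q·R·¬S, P·¬Q·R·S) and taking the OR gives the canonical DNF.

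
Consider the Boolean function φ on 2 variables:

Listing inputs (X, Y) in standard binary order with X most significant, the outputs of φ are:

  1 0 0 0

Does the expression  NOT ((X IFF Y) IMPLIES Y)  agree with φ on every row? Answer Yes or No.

Check the formula against φ row by row:
  X=0, Y=0: formula gives 1, φ = 1 ✓
  X=0, Y=1: formula gives 0, φ = 0 ✓
  X=1, Y=0: formula gives 0, φ = 0 ✓
  X=1, Y=1: formula gives 0, φ = 0 ✓
Every row agrees, so the formula is equivalent.

Yes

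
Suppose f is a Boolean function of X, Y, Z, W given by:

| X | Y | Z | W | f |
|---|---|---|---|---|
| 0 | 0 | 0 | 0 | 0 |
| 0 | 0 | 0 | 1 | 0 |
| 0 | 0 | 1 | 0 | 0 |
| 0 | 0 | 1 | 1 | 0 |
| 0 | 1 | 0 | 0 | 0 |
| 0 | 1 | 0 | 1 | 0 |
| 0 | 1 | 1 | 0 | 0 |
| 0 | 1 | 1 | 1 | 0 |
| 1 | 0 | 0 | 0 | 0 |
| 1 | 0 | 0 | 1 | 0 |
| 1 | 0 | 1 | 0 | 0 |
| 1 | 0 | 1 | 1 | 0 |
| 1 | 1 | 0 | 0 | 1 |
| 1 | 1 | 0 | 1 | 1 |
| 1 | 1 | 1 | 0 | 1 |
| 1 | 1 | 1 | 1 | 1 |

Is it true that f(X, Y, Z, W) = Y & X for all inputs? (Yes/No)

Yes

Test each input against both f and the formula:
  X=0, Y=0, Z=0, W=0: formula gives 0, f = 0 ✓
  X=0, Y=0, Z=0, W=1: formula gives 0, f = 0 ✓
  X=0, Y=0, Z=1, W=0: formula gives 0, f = 0 ✓
  X=0, Y=0, Z=1, W=1: formula gives 0, f = 0 ✓
  … (the remaining 12 rows also agree.)
No disagreement on any input; they are logically equivalent.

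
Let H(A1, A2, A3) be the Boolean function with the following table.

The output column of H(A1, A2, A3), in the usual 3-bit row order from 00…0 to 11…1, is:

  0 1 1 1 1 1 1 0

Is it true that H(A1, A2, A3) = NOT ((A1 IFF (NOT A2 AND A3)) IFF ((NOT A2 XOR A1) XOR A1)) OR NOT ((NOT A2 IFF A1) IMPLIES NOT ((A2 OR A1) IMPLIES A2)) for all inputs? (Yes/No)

Test each input against both H and the formula:
  A1=0, A2=0, A3=0: formula gives 0, H = 0 ✓
  A1=0, A2=0, A3=1: formula gives 1, H = 1 ✓
  A1=0, A2=1, A3=0: formula gives 1, H = 1 ✓
  A1=0, A2=1, A3=1: formula gives 1, H = 1 ✓
  A1=1, A2=0, A3=0: formula gives 1, H = 1 ✓
  A1=1, A2=0, A3=1: formula gives 0, but H = 1 ✗
A single disagreement suffices: at (1,0,1) they differ, so the formula does not compute H.

No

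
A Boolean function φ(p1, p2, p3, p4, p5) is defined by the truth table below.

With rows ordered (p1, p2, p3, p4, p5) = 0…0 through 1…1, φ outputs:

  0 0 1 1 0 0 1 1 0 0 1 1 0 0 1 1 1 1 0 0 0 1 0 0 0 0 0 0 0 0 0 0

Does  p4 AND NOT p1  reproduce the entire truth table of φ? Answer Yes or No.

Evaluate p4 AND NOT p1 on each row and compare to φ:
  p1=0, p2=0, p3=0, p4=0, p5=0: formula gives 0, φ = 0 ✓
  p1=0, p2=0, p3=0, p4=0, p5=1: formula gives 0, φ = 0 ✓
  p1=0, p2=0, p3=0, p4=1, p5=0: formula gives 1, φ = 1 ✓
  p1=0, p2=0, p3=0, p4=1, p5=1: formula gives 1, φ = 1 ✓
  …
  p1=1, p2=0, p3=0, p4=0, p5=0: formula gives 0, but φ = 1 ✗
Row (1,0,0,0,0) is a counterexample, so the formula is not equivalent to φ.

No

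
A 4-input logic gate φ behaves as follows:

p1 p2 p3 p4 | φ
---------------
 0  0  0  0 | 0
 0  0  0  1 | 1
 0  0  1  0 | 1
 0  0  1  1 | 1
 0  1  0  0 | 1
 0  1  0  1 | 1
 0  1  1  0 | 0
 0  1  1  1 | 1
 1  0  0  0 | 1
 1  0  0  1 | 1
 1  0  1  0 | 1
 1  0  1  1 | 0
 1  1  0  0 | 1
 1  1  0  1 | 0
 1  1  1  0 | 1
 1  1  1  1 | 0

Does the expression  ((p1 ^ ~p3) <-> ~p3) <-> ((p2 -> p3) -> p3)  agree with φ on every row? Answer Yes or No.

Test each input against both φ and the formula:
  p1=0, p2=0, p3=0, p4=0: formula gives 0, φ = 0 ✓
  p1=0, p2=0, p3=0, p4=1: formula gives 0, but φ = 1 ✗
A single disagreement suffices: at (0,0,0,1) they differ, so the formula does not compute φ.

No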